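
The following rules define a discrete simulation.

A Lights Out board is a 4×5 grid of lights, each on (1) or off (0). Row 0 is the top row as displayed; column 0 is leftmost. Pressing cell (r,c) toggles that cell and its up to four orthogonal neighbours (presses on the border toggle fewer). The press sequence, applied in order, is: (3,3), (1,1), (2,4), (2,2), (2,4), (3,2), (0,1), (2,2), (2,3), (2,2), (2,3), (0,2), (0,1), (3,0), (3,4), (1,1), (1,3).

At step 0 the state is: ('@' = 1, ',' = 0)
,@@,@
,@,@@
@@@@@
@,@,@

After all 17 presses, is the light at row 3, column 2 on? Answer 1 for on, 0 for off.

0

k=0  ,@@,@
,@,@@
@@@@@
@,@,@
k=1  ,@@,@
,@,@@
@@@,@
@,,@,
k=2  ,,@,@
@,@@@
@,@,@
@,,@,
k=3  ,,@,@
@,@@,
@,@@,
@,,@@
k=4  ,,@,@
@,,@,
@@,,,
@,@@@
k=5  ,,@,@
@,,@@
@@,@@
@,@@,
k=6  ,,@,@
@,,@@
@@@@@
@@,,,
k=7  @@,,@
@@,@@
@@@@@
@@,,,
k=8  @@,,@
@@@@@
@,,,@
@@@,,
k=9  @@,,@
@@@,@
@,@@,
@@@@,
k=10  @@,,@
@@,,@
@@,,,
@@,@,
k=11  @@,,@
@@,@@
@@@@@
@@,,,
k=12  @,@@@
@@@@@
@@@@@
@@,,,
k=13  ,@,@@
@,@@@
@@@@@
@@,,,
k=14  ,@,@@
@,@@@
,@@@@
,,,,,
k=15  ,@,@@
@,@@@
,@@@,
,,,@@
k=16  ,,,@@
,@,@@
,,@@,
,,,@@
k=17  ,,,,@
,@@,,
,,@,,
,,,@@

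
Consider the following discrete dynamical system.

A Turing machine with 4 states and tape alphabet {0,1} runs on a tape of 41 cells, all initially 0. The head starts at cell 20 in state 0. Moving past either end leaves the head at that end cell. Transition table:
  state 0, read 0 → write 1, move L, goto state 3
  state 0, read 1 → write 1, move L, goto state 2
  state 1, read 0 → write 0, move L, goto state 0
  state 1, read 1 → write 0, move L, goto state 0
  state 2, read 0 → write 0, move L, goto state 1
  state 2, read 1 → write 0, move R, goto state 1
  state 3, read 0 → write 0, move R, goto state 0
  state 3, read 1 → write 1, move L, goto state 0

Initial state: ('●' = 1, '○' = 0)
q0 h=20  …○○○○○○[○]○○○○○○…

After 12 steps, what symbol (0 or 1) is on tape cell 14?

k=0  q0 h=20  …○○○○○○[○]○○○○○○…
k=1  q3 h=19  …○○○○○○[○]●○○○○○…
k=2  q0 h=20  …○○○○○○[●]○○○○○○…
k=3  q2 h=19  …○○○○○○[○]●○○○○○…
k=4  q1 h=18  …○○○○○○[○]○●○○○○…
k=5  q0 h=17  …○○○○○○[○]○○●○○○…
k=6  q3 h=16  …○○○○○○[○]●○○●○○…
k=7  q0 h=17  …○○○○○○[●]○○●○○○…
k=8  q2 h=16  …○○○○○○[○]●○○●○○…
k=9  q1 h=15  …○○○○○○[○]○●○○●○…
k=10  q0 h=14  …○○○○○○[○]○○●○○●…
k=11  q3 h=13  …○○○○○○[○]●○○●○○…
k=12  q0 h=14  …○○○○○○[●]○○●○○●…

1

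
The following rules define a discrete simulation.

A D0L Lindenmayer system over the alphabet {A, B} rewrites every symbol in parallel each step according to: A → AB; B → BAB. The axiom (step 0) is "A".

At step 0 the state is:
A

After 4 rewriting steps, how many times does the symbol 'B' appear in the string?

k=0  A
k=1  AB
k=2  ABBAB
k=3  ABBABBABABBAB
k=4  ABBABBABABBABBABABBABABBABBABABBAB

21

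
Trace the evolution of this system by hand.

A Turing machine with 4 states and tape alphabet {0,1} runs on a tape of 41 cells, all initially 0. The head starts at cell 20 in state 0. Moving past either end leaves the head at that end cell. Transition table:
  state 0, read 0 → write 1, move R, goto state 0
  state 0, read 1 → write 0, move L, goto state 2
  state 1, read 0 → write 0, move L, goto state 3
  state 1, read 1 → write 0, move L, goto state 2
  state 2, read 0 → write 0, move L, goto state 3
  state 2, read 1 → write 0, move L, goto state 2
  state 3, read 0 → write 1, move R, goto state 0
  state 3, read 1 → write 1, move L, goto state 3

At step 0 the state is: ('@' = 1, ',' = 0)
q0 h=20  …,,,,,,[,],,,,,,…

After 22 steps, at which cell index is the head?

39

k=0  q0 h=20  …,,,,,,[,],,,,,,…
k=1  q0 h=21  …,,,,,@[,],,,,,,…
k=2  q0 h=22  …,,,,@@[,],,,,,,…
k=3  q0 h=23  …,,,@@@[,],,,,,,…
k=4  q0 h=24  …,,@@@@[,],,,,,,…
k=5  q0 h=25  …,@@@@@[,],,,,,,…
k=6  q0 h=26  …@@@@@@[,],,,,,,…
k=7  q0 h=27  …@@@@@@[,],,,,,,…
k=8  q0 h=28  …@@@@@@[,],,,,,,…
k=9  q0 h=29  …@@@@@@[,],,,,,,…
k=10  q0 h=30  …@@@@@@[,],,,,,,…
k=11  q0 h=31  …@@@@@@[,],,,,,,…
k=12  q0 h=32  …@@@@@@[,],,,,,,…
k=13  q0 h=33  …@@@@@@[,],,,,,,…
k=14  q0 h=34  …@@@@@@[,],,,,,,|
k=15  q0 h=35  …@@@@@@[,],,,,,|
k=16  q0 h=36  …@@@@@@[,],,,,|
k=17  q0 h=37  …@@@@@@[,],,,|
k=18  q0 h=38  …@@@@@@[,],,|
k=19  q0 h=39  …@@@@@@[,],|
k=20  q0 h=40  …@@@@@@[,]|
k=21  q0 h=40  …@@@@@@[@]|
k=22  q2 h=39  …@@@@@@[@],|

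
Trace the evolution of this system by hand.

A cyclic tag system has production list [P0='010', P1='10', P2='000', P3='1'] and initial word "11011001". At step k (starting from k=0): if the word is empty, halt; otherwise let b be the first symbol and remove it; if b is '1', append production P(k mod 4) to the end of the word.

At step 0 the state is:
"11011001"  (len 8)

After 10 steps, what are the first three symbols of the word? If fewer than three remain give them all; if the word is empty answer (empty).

step 0: "11011001"  (len 8)
step 1: "1011001010"  (len 10)
step 2: "01100101010"  (len 11)
step 3: "1100101010"  (len 10)
step 4: "1001010101"  (len 10)
step 5: "001010101010"  (len 12)
step 6: "01010101010"  (len 11)
step 7: "1010101010"  (len 10)
step 8: "0101010101"  (len 10)
step 9: "101010101"  (len 9)
step 10: "0101010110"  (len 10)

010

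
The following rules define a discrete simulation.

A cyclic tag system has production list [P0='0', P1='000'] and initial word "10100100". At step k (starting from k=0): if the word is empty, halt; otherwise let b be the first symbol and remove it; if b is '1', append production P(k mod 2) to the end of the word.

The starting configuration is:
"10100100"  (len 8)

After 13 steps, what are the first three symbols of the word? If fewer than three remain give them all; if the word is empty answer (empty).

(empty)

[0] "10100100"  (len 8)
[1] "01001000"  (len 8)
[2] "1001000"  (len 7)
[3] "0010000"  (len 7)
[4] "010000"  (len 6)
[5] "10000"  (len 5)
[6] "0000000"  (len 7)
[7] "000000"  (len 6)
[8] "00000"  (len 5)
[9] "0000"  (len 4)
[10] "000"  (len 3)
[11] "00"  (len 2)
[12] "0"  (len 1)
[13] (halted — word empty)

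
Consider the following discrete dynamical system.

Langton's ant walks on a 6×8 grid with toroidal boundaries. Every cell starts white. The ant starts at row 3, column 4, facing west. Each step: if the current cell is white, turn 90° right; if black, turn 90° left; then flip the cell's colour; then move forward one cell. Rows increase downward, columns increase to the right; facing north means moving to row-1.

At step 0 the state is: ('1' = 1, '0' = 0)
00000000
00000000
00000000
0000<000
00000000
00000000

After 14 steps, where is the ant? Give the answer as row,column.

step 0: 00000000
00000000
00000000
0000<000
00000000
00000000
step 1: 00000000
00000000
0000^000
00001000
00000000
00000000
step 2: 00000000
00000000
00001>00
00001000
00000000
00000000
step 3: 00000000
00000000
00001100
00001v00
00000000
00000000
step 4: 00000000
00000000
00001100
0000<100
00000000
00000000
step 5: 00000000
00000000
00001100
00000100
0000v000
00000000
step 6: 00000000
00000000
00001100
00000100
000<1000
00000000
step 7: 00000000
00000000
00001100
000^0100
00011000
00000000
step 8: 00000000
00000000
00001100
0001>100
00011000
00000000
step 9: 00000000
00000000
00001100
00011100
0001v000
00000000
step 10: 00000000
00000000
00001100
00011100
00010>00
00000000
step 11: 00000000
00000000
00001100
00011100
00010100
00000v00
step 12: 00000000
00000000
00001100
00011100
00010100
0000<100
step 13: 00000000
00000000
00001100
00011100
0001^100
00001100
step 14: 00000000
00000000
00001100
00011100
00011>00
00001100

4,5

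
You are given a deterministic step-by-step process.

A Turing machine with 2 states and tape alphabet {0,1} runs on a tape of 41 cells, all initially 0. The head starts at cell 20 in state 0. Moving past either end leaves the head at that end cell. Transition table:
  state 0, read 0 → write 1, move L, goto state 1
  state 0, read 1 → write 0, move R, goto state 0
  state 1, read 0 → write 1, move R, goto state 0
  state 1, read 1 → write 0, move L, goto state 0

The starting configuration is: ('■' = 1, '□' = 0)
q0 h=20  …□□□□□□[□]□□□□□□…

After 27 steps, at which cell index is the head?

29

step 0: q0 h=20  …□□□□□□[□]□□□□□□…
step 1: q1 h=19  …□□□□□□[□]■□□□□□…
step 2: q0 h=20  …□□□□□■[■]□□□□□□…
step 3: q0 h=21  …□□□□■□[□]□□□□□□…
step 4: q1 h=20  …□□□□□■[□]■□□□□□…
step 5: q0 h=21  …□□□□■■[■]□□□□□□…
step 6: q0 h=22  …□□□■■□[□]□□□□□□…
step 7: q1 h=21  …□□□□■■[□]■□□□□□…
step 8: q0 h=22  …□□□■■■[■]□□□□□□…
step 9: q0 h=23  …□□■■■□[□]□□□□□□…
step 10: q1 h=22  …□□□■■■[□]■□□□□□…
step 11: q0 h=23  …□□■■■■[■]□□□□□□…
step 12: q0 h=24  …□■■■■□[□]□□□□□□…
step 13: q1 h=23  …□□■■■■[□]■□□□□□…
step 14: q0 h=24  …□■■■■■[■]□□□□□□…
step 15: q0 h=25  …■■■■■□[□]□□□□□□…
step 16: q1 h=24  …□■■■■■[□]■□□□□□…
step 17: q0 h=25  …■■■■■■[■]□□□□□□…
step 18: q0 h=26  …■■■■■□[□]□□□□□□…
step 19: q1 h=25  …■■■■■■[□]■□□□□□…
step 20: q0 h=26  …■■■■■■[■]□□□□□□…
step 21: q0 h=27  …■■■■■□[□]□□□□□□…
step 22: q1 h=26  …■■■■■■[□]■□□□□□…
step 23: q0 h=27  …■■■■■■[■]□□□□□□…
step 24: q0 h=28  …■■■■■□[□]□□□□□□…
step 25: q1 h=27  …■■■■■■[□]■□□□□□…
step 26: q0 h=28  …■■■■■■[■]□□□□□□…
step 27: q0 h=29  …■■■■■□[□]□□□□□□…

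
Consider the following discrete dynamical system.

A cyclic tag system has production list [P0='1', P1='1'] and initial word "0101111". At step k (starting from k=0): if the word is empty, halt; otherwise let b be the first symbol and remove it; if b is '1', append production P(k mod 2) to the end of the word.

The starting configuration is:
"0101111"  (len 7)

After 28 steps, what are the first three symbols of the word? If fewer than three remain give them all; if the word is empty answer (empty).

t=0: "0101111"  (len 7)
t=1: "101111"  (len 6)
t=2: "011111"  (len 6)
t=3: "11111"  (len 5)
t=4: "11111"  (len 5)
t=5: "11111"  (len 5)
t=6: "11111"  (len 5)
t=7: "11111"  (len 5)
t=8: "11111"  (len 5)
t=9: "11111"  (len 5)
t=10: "11111"  (len 5)
t=11: "11111"  (len 5)
t=12: "11111"  (len 5)
t=13: "11111"  (len 5)
t=14: "11111"  (len 5)
t=15: "11111"  (len 5)
t=16: "11111"  (len 5)
t=17: "11111"  (len 5)
t=18: "11111"  (len 5)
t=19: "11111"  (len 5)
t=20: "11111"  (len 5)
t=21: "11111"  (len 5)
t=22: "11111"  (len 5)
t=23: "11111"  (len 5)
t=24: "11111"  (len 5)
t=25: "11111"  (len 5)
t=26: "11111"  (len 5)
t=27: "11111"  (len 5)
t=28: "11111"  (len 5)

111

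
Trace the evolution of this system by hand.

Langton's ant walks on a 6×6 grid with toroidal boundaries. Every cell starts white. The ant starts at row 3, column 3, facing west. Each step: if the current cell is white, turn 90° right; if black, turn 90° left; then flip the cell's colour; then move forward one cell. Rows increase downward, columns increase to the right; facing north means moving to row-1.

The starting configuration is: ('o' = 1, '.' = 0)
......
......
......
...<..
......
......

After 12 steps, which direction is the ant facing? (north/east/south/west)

[0] ......
......
......
...<..
......
......
[1] ......
......
...^..
...o..
......
......
[2] ......
......
...o>.
...o..
......
......
[3] ......
......
...oo.
...ov.
......
......
[4] ......
......
...oo.
...<o.
......
......
[5] ......
......
...oo.
....o.
...v..
......
[6] ......
......
...oo.
....o.
..<o..
......
[7] ......
......
...oo.
..^.o.
..oo..
......
[8] ......
......
...oo.
..o>o.
..oo..
......
[9] ......
......
...oo.
..ooo.
..ov..
......
[10] ......
......
...oo.
..ooo.
..o.>.
......
[11] ......
......
...oo.
..ooo.
..o.o.
....v.
[12] ......
......
...oo.
..ooo.
..o.o.
...<o.

west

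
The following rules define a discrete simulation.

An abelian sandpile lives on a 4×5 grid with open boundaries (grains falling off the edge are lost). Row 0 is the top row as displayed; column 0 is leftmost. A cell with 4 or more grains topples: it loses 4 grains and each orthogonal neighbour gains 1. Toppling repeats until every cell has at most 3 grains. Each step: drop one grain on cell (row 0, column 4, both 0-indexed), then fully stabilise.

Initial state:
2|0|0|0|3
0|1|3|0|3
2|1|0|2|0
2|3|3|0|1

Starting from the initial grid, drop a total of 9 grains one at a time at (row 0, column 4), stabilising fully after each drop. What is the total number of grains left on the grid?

28

t=0: 2|0|0|0|3
0|1|3|0|3
2|1|0|2|0
2|3|3|0|1
t=1: 2|0|0|1|1
0|1|3|1|0
2|1|0|2|1
2|3|3|0|1
t=2: 2|0|0|1|2
0|1|3|1|0
2|1|0|2|1
2|3|3|0|1
t=3: 2|0|0|1|3
0|1|3|1|0
2|1|0|2|1
2|3|3|0|1
t=4: 2|0|0|2|0
0|1|3|1|1
2|1|0|2|1
2|3|3|0|1
t=5: 2|0|0|2|1
0|1|3|1|1
2|1|0|2|1
2|3|3|0|1
t=6: 2|0|0|2|2
0|1|3|1|1
2|1|0|2|1
2|3|3|0|1
t=7: 2|0|0|2|3
0|1|3|1|1
2|1|0|2|1
2|3|3|0|1
t=8: 2|0|0|3|0
0|1|3|1|2
2|1|0|2|1
2|3|3|0|1
t=9: 2|0|0|3|1
0|1|3|1|2
2|1|0|2|1
2|3|3|0|1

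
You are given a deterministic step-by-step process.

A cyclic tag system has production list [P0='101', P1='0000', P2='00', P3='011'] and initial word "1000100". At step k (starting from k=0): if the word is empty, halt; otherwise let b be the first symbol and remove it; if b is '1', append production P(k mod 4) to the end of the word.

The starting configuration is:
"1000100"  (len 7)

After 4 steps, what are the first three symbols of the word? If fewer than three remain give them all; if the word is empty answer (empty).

100

0) "1000100"  (len 7)
1) "000100101"  (len 9)
2) "00100101"  (len 8)
3) "0100101"  (len 7)
4) "100101"  (len 6)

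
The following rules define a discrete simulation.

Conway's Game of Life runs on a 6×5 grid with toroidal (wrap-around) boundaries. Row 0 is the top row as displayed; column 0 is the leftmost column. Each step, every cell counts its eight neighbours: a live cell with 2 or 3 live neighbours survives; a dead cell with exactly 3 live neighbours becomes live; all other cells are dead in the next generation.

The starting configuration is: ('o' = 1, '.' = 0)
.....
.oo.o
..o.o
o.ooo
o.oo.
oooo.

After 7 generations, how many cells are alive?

k=0  .....
.oo.o
..o.o
o.ooo
o.oo.
oooo.
k=1  ....o
ooo..
.....
o....
.....
o..o.
k=2  ..ooo
oo...
o....
.....
....o
....o
k=3  .oooo
oooo.
oo...
.....
.....
o...o
k=4  .....
.....
o...o
.....
.....
ooo.o
k=5  oo...
.....
.....
.....
oo...
oo...
k=6  oo...
.....
.....
.....
oo...
..o.o
k=7  oo...
.....
.....
.....
oo...
..o.o

6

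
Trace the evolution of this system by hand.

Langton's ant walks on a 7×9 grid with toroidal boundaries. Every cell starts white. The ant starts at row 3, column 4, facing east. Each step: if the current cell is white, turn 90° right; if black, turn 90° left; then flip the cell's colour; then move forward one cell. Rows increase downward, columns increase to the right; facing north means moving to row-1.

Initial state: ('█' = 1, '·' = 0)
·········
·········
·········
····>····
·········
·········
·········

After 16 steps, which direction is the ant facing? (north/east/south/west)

step 0: ·········
·········
·········
····>····
·········
·········
·········
step 1: ·········
·········
·········
····█····
····v····
·········
·········
step 2: ·········
·········
·········
····█····
···<█····
·········
·········
step 3: ·········
·········
·········
···^█····
···██····
·········
·········
step 4: ·········
·········
·········
···█>····
···██····
·········
·········
step 5: ·········
·········
····^····
···█·····
···██····
·········
·········
step 6: ·········
·········
····█>···
···█·····
···██····
·········
·········
step 7: ·········
·········
····██···
···█·v···
···██····
·········
·········
step 8: ·········
·········
····██···
···█<█···
···██····
·········
·········
step 9: ·········
·········
····^█···
···███···
···██····
·········
·········
step 10: ·········
·········
···<·█···
···███···
···██····
·········
·········
step 11: ·········
···^·····
···█·█···
···███···
···██····
·········
·········
step 12: ·········
···█>····
···█·█···
···███···
···██····
·········
·········
step 13: ·········
···██····
···█v█···
···███···
···██····
·········
·········
step 14: ·········
···██····
···<██···
···███···
···██····
·········
·········
step 15: ·········
···██····
····██···
···v██···
···██····
·········
·········
step 16: ·········
···██····
····██···
····>█···
···██····
·········
·········

east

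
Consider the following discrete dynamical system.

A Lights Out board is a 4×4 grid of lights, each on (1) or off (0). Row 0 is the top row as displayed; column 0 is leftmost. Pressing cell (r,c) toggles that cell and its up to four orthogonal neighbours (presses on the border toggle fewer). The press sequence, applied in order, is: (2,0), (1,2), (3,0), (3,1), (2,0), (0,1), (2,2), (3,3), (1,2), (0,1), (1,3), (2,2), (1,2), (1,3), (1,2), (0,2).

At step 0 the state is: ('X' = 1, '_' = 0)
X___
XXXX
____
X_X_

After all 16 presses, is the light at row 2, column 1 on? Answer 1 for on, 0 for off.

[0] X___
XXXX
____
X_X_
[1] X___
_XXX
XX__
__X_
[2] X_X_
____
XXX_
__X_
[3] X_X_
____
_XX_
XXX_
[4] X_X_
____
__X_
____
[5] X_X_
X___
XXX_
X___
[6] _X__
XX__
XXX_
X___
[7] _X__
XXX_
X__X
X_X_
[8] _X__
XXX_
X___
X__X
[9] _XX_
X__X
X_X_
X__X
[10] X___
XX_X
X_X_
X__X
[11] X__X
XXX_
X_XX
X__X
[12] X__X
XX__
XX__
X_XX
[13] X_XX
X_XX
XXX_
X_XX
[14] X_X_
X___
XXXX
X_XX
[15] X___
XXXX
XX_X
X_XX
[16] XXXX
XX_X
XX_X
X_XX

1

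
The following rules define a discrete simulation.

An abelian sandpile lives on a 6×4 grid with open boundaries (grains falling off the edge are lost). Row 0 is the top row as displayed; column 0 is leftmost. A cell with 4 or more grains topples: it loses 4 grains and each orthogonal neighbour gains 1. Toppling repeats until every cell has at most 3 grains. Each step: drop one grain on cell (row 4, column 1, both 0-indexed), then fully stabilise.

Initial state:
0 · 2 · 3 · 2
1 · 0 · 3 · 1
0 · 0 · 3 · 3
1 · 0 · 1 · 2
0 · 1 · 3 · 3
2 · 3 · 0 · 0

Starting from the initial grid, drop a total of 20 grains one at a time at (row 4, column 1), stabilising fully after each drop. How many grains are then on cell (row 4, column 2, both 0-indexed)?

gen 0: 0 · 2 · 3 · 2
1 · 0 · 3 · 1
0 · 0 · 3 · 3
1 · 0 · 1 · 2
0 · 1 · 3 · 3
2 · 3 · 0 · 0
gen 1: 0 · 2 · 3 · 2
1 · 0 · 3 · 1
0 · 0 · 3 · 3
1 · 0 · 1 · 2
0 · 2 · 3 · 3
2 · 3 · 0 · 0
gen 2: 0 · 2 · 3 · 2
1 · 0 · 3 · 1
0 · 0 · 3 · 3
1 · 0 · 1 · 2
0 · 3 · 3 · 3
2 · 3 · 0 · 0
gen 3: 0 · 2 · 3 · 2
1 · 0 · 3 · 1
0 · 0 · 3 · 3
1 · 1 · 2 · 3
1 · 2 · 1 · 0
3 · 0 · 2 · 1
gen 4: 0 · 2 · 3 · 2
1 · 0 · 3 · 1
0 · 0 · 3 · 3
1 · 1 · 2 · 3
1 · 3 · 1 · 0
3 · 0 · 2 · 1
gen 5: 0 · 2 · 3 · 2
1 · 0 · 3 · 1
0 · 0 · 3 · 3
1 · 2 · 2 · 3
2 · 0 · 2 · 0
3 · 1 · 2 · 1
gen 6: 0 · 2 · 3 · 2
1 · 0 · 3 · 1
0 · 0 · 3 · 3
1 · 2 · 2 · 3
2 · 1 · 2 · 0
3 · 1 · 2 · 1
gen 7: 0 · 2 · 3 · 2
1 · 0 · 3 · 1
0 · 0 · 3 · 3
1 · 2 · 2 · 3
2 · 2 · 2 · 0
3 · 1 · 2 · 1
gen 8: 0 · 2 · 3 · 2
1 · 0 · 3 · 1
0 · 0 · 3 · 3
1 · 2 · 2 · 3
2 · 3 · 2 · 0
3 · 1 · 2 · 1
gen 9: 0 · 2 · 3 · 2
1 · 0 · 3 · 1
0 · 0 · 3 · 3
1 · 3 · 2 · 3
3 · 0 · 3 · 0
3 · 2 · 2 · 1
gen 10: 0 · 2 · 3 · 2
1 · 0 · 3 · 1
0 · 0 · 3 · 3
1 · 3 · 2 · 3
3 · 1 · 3 · 0
3 · 2 · 2 · 1
gen 11: 0 · 2 · 3 · 2
1 · 0 · 3 · 1
0 · 0 · 3 · 3
1 · 3 · 2 · 3
3 · 2 · 3 · 0
3 · 2 · 2 · 1
gen 12: 0 · 2 · 3 · 2
1 · 0 · 3 · 1
0 · 0 · 3 · 3
1 · 3 · 2 · 3
3 · 3 · 3 · 0
3 · 2 · 2 · 1
gen 13: 0 · 3 · 0 · 3
1 · 1 · 1 · 3
0 · 2 · 2 · 1
3 · 2 · 2 · 1
2 · 0 · 3 · 2
1 · 2 · 0 · 2
gen 14: 0 · 3 · 0 · 3
1 · 1 · 1 · 3
0 · 2 · 2 · 1
3 · 2 · 2 · 1
2 · 1 · 3 · 2
1 · 2 · 0 · 2
gen 15: 0 · 3 · 0 · 3
1 · 1 · 1 · 3
0 · 2 · 2 · 1
3 · 2 · 2 · 1
2 · 2 · 3 · 2
1 · 2 · 0 · 2
gen 16: 0 · 3 · 0 · 3
1 · 1 · 1 · 3
0 · 2 · 2 · 1
3 · 2 · 2 · 1
2 · 3 · 3 · 2
1 · 2 · 0 · 2
gen 17: 0 · 3 · 0 · 3
1 · 1 · 1 · 3
0 · 2 · 2 · 1
3 · 3 · 3 · 1
3 · 1 · 0 · 3
1 · 3 · 1 · 2
gen 18: 0 · 3 · 0 · 3
1 · 1 · 1 · 3
0 · 2 · 2 · 1
3 · 3 · 3 · 1
3 · 2 · 0 · 3
1 · 3 · 1 · 2
gen 19: 0 · 3 · 0 · 3
1 · 1 · 1 · 3
0 · 2 · 2 · 1
3 · 3 · 3 · 1
3 · 3 · 0 · 3
1 · 3 · 1 · 2
gen 20: 0 · 3 · 0 · 3
1 · 1 · 1 · 3
1 · 3 · 3 · 1
1 · 2 · 0 · 2
1 · 3 · 2 · 3
3 · 0 · 2 · 2

2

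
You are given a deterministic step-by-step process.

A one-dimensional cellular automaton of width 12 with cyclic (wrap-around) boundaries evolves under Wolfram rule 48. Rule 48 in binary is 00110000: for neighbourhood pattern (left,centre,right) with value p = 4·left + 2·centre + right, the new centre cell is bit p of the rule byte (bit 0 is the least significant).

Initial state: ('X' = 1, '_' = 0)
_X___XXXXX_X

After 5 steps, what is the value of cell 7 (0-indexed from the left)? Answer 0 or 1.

0) _X___XXXXX_X
1) X_X_______X_
2) _X_X_______X
3) X_X_X_______
4) _X_X_X______
5) __X_X_X_____

0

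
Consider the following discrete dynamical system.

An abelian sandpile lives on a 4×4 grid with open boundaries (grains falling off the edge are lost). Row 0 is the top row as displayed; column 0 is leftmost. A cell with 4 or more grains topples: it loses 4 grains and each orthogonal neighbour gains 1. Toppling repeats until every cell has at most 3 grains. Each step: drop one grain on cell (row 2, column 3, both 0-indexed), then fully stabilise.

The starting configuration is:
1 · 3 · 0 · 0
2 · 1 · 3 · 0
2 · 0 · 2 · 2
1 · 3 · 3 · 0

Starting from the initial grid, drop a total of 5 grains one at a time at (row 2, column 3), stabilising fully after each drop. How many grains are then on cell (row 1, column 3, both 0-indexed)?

1

k=0  1 · 3 · 0 · 0
2 · 1 · 3 · 0
2 · 0 · 2 · 2
1 · 3 · 3 · 0
k=1  1 · 3 · 0 · 0
2 · 1 · 3 · 0
2 · 0 · 2 · 3
1 · 3 · 3 · 0
k=2  1 · 3 · 0 · 0
2 · 1 · 3 · 1
2 · 0 · 3 · 0
1 · 3 · 3 · 1
k=3  1 · 3 · 0 · 0
2 · 1 · 3 · 1
2 · 0 · 3 · 1
1 · 3 · 3 · 1
k=4  1 · 3 · 0 · 0
2 · 1 · 3 · 1
2 · 0 · 3 · 2
1 · 3 · 3 · 1
k=5  1 · 3 · 0 · 0
2 · 1 · 3 · 1
2 · 0 · 3 · 3
1 · 3 · 3 · 1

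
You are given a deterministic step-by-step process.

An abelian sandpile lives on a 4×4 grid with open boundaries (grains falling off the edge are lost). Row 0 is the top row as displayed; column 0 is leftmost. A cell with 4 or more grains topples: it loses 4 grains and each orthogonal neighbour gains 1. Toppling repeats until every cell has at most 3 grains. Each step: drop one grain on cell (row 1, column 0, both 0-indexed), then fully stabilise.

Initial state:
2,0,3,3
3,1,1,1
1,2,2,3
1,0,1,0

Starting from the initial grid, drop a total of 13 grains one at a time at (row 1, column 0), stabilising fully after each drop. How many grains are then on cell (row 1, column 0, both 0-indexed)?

t=0: 2,0,3,3
3,1,1,1
1,2,2,3
1,0,1,0
t=1: 3,0,3,3
0,2,1,1
2,2,2,3
1,0,1,0
t=2: 3,0,3,3
1,2,1,1
2,2,2,3
1,0,1,0
t=3: 3,0,3,3
2,2,1,1
2,2,2,3
1,0,1,0
t=4: 3,0,3,3
3,2,1,1
2,2,2,3
1,0,1,0
t=5: 0,1,3,3
1,3,1,1
3,2,2,3
1,0,1,0
t=6: 0,1,3,3
2,3,1,1
3,2,2,3
1,0,1,0
t=7: 0,1,3,3
3,3,1,1
3,2,2,3
1,0,1,0
t=8: 1,2,3,3
2,1,2,1
1,0,3,3
2,1,1,0
t=9: 1,2,3,3
3,1,2,1
1,0,3,3
2,1,1,0
t=10: 2,2,3,3
0,2,2,1
2,0,3,3
2,1,1,0
t=11: 2,2,3,3
1,2,2,1
2,0,3,3
2,1,1,0
t=12: 2,2,3,3
2,2,2,1
2,0,3,3
2,1,1,0
t=13: 2,2,3,3
3,2,2,1
2,0,3,3
2,1,1,0

3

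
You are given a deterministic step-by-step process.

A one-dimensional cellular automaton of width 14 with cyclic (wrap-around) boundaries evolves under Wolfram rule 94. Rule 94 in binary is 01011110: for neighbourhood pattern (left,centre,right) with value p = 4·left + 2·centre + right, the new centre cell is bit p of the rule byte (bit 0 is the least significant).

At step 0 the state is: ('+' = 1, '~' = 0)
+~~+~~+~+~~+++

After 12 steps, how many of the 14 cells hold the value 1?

step 0: +~~+~~+~+~~+++
step 1: +++++++~++++~~
step 2: +~~~~~+~+~~+++
step 3: ++~~~++~++++~~
step 4: +++~+++~+~~+++
step 5: ~~+~+~+~++++~~
step 6: ~++~+~+~+~~++~
step 7: +++~+~+~++++++
step 8: ~~+~+~+~+~~~~~
step 9: ~++~+~+~++~~~~
step 10: +++~+~+~+++~~~
step 11: +~+~+~+~+~++~+
step 12: +~+~+~+~+~++~+

8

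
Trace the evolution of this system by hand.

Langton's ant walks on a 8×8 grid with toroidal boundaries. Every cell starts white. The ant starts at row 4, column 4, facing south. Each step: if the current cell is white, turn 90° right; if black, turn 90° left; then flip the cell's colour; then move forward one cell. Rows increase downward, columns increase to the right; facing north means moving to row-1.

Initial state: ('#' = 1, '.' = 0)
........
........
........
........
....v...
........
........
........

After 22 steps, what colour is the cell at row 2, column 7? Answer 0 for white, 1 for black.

step 0: ........
........
........
........
....v...
........
........
........
step 1: ........
........
........
........
...<#...
........
........
........
step 2: ........
........
........
...^....
...##...
........
........
........
step 3: ........
........
........
...#>...
...##...
........
........
........
step 4: ........
........
........
...##...
...#v...
........
........
........
step 5: ........
........
........
...##...
...#.>..
........
........
........
step 6: ........
........
........
...##...
...#.#..
.....v..
........
........
step 7: ........
........
........
...##...
...#.#..
....<#..
........
........
step 8: ........
........
........
...##...
...#^#..
....##..
........
........
step 9: ........
........
........
...##...
...##>..
....##..
........
........
step 10: ........
........
........
...##^..
...##...
....##..
........
........
step 11: ........
........
........
...###>.
...##...
....##..
........
........
step 12: ........
........
........
...####.
...##.v.
....##..
........
........
step 13: ........
........
........
...####.
...##<#.
....##..
........
........
step 14: ........
........
........
...##^#.
...####.
....##..
........
........
step 15: ........
........
........
...#<.#.
...####.
....##..
........
........
step 16: ........
........
........
...#..#.
...#v##.
....##..
........
........
step 17: ........
........
........
...#..#.
...#.>#.
....##..
........
........
step 18: ........
........
........
...#.^#.
...#..#.
....##..
........
........
step 19: ........
........
........
...#.#>.
...#..#.
....##..
........
........
step 20: ........
........
......^.
...#.#..
...#..#.
....##..
........
........
step 21: ........
........
......#>
...#.#..
...#..#.
....##..
........
........
step 22: ........
........
......##
...#.#.v
...#..#.
....##..
........
........

1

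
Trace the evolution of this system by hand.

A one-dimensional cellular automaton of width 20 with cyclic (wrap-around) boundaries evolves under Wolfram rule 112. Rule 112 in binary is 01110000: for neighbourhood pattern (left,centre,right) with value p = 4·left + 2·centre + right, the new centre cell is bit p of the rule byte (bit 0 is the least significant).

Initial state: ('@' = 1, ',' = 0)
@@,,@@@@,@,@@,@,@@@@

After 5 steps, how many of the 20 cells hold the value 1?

8

[0] @@,,@@@@,@,@@,@,@@@@
[1] ,@@,,,,@@,@,@@,@,,,,
[2] ,,@@,,,,@@,@,@@,@,,,
[3] ,,,@@,,,,@@,@,@@,@,,
[4] ,,,,@@,,,,@@,@,@@,@,
[5] ,,,,,@@,,,,@@,@,@@,@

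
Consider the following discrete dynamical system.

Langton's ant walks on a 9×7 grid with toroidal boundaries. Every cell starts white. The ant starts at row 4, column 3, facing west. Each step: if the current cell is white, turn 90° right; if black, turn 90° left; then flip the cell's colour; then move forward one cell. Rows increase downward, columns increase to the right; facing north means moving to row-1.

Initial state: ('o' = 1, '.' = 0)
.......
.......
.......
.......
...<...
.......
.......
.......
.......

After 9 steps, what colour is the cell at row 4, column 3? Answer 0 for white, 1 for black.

gen 0: .......
.......
.......
.......
...<...
.......
.......
.......
.......
gen 1: .......
.......
.......
...^...
...o...
.......
.......
.......
.......
gen 2: .......
.......
.......
...o>..
...o...
.......
.......
.......
.......
gen 3: .......
.......
.......
...oo..
...ov..
.......
.......
.......
.......
gen 4: .......
.......
.......
...oo..
...<o..
.......
.......
.......
.......
gen 5: .......
.......
.......
...oo..
....o..
...v...
.......
.......
.......
gen 6: .......
.......
.......
...oo..
....o..
..<o...
.......
.......
.......
gen 7: .......
.......
.......
...oo..
..^.o..
..oo...
.......
.......
.......
gen 8: .......
.......
.......
...oo..
..o>o..
..oo...
.......
.......
.......
gen 9: .......
.......
.......
...oo..
..ooo..
..ov...
.......
.......
.......

1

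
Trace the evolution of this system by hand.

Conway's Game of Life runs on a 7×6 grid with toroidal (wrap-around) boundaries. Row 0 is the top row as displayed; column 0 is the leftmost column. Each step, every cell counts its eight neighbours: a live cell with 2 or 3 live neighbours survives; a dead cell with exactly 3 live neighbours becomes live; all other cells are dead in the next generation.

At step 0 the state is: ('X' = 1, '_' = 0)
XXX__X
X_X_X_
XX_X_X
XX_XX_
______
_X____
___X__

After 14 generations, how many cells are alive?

k=0  XXX__X
X_X_X_
XX_X_X
XX_XX_
______
_X____
___X__
k=1  X_X_XX
____X_
______
_X_XX_
XXX___
______
______
k=2  ___XXX
___XX_
___XX_
XX_X__
XXXX__
_X____
_____X
k=3  ___X_X
__X___
_____X
X____X
___X__
_X____
X____X
k=4  X___XX
____X_
X____X
X___XX
X_____
X_____
X___XX
k=5  X__X__
____X_
X_____
_X__X_
XX____
XX____
_X__X_
k=6  ___XXX
_____X
_____X
_X___X
__X__X
__X__X
_XX__X
k=7  __XX_X
X____X
____XX
____XX
_XX_XX
__XXXX
_XX__X
k=8  __XX_X
X__X__
______
______
_XX___
______
_X___X
k=9  _XXX_X
__XXX_
______
______
______
XXX___
X_X_X_
k=10  X____X
_X__X_
___X__
______
_X____
X_XX_X
____X_
k=11  X___XX
X___XX
______
______
XXX___
XXXXXX
_X_XX_
k=12  _X____
X___X_
_____X
_X____
____X_
______
______
k=13  ______
X____X
X____X
______
______
______
______
k=14  ______
X____X
X____X
______
______
______
______

4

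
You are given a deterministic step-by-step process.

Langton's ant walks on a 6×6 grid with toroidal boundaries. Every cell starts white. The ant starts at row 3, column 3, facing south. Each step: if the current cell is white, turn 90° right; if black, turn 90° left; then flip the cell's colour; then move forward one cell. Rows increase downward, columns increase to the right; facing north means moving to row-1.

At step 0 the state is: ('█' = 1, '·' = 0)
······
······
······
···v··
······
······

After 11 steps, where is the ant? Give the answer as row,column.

2,5

[0] ······
······
······
···v··
······
······
[1] ······
······
······
··<█··
······
······
[2] ······
······
··^···
··██··
······
······
[3] ······
······
··█>··
··██··
······
······
[4] ······
······
··██··
··█v··
······
······
[5] ······
······
··██··
··█·>·
······
······
[6] ······
······
··██··
··█·█·
····v·
······
[7] ······
······
··██··
··█·█·
···<█·
······
[8] ······
······
··██··
··█^█·
···██·
······
[9] ······
······
··██··
··██>·
···██·
······
[10] ······
······
··██^·
··██··
···██·
······
[11] ······
······
··███>
··██··
···██·
······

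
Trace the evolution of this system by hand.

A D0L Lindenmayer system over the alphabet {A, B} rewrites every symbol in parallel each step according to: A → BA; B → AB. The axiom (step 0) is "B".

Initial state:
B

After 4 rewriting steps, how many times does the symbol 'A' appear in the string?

8

t=0: B
t=1: AB
t=2: BAAB
t=3: ABBABAAB
t=4: BAABABBAABBABAAB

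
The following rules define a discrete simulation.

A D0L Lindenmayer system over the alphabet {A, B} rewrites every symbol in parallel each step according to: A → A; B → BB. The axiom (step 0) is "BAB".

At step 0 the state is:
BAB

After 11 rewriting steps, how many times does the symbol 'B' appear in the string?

t=0: BAB
t=1: BBABB
t=2: BBBBABBBB
t=3: BBBBBBBBABBBBBBBB
t=4: BBBBBBBBBBBBBBBBABBBBBBBBBBBBBBBB
t=5: BBBBBBBBBBBBBBBBBBBBBBBBBBBBBBBBABBBBBBBBBBBBBBBBBBBBBBBBBBBBBBBB
t=6: BBBBBBBBBBBBBBBBBBBBBBBBBBBBBBBBBBBBBBBBBBBBBBBBBBBBBBBBBB…BBBBBBBBBBBBBBBBBBBBBBBBBBBBBBBBBBBBBBBBBBBBBBBBBBBBBBBBBB  (len 129)
t=7: BBBBBBBBBBBBBBBBBBBBBBBBBBBBBBBBBBBBBBBBBBBBBBBBBBBBBBBBBB…BBBBBBBBBBBBBBBBBBBBBBBBBBBBBBBBBBBBBBBBBBBBBBBBBBBBBBBBBB  (len 257)
t=8: BBBBBBBBBBBBBBBBBBBBBBBBBBBBBBBBBBBBBBBBBBBBBBBBBBBBBBBBBB…BBBBBBBBBBBBBBBBBBBBBBBBBBBBBBBBBBBBBBBBBBBBBBBBBBBBBBBBBB  (len 513)
t=9: BBBBBBBBBBBBBBBBBBBBBBBBBBBBBBBBBBBBBBBBBBBBBBBBBBBBBBBBBB…BBBBBBBBBBBBBBBBBBBBBBBBBBBBBBBBBBBBBBBBBBBBBBBBBBBBBBBBBB  (len 1025)
t=10: BBBBBBBBBBBBBBBBBBBBBBBBBBBBBBBBBBBBBBBBBBBBBBBBBBBBBBBBBB…BBBBBBBBBBBBBBBBBBBBBBBBBBBBBBBBBBBBBBBBBBBBBBBBBBBBBBBBBB  (len 2049)
t=11: BBBBBBBBBBBBBBBBBBBBBBBBBBBBBBBBBBBBBBBBBBBBBBBBBBBBBBBBBB…BBBBBBBBBBBBBBBBBBBBBBBBBBBBBBBBBBBBBBBBBBBBBBBBBBBBBBBBBB  (len 4097)

4096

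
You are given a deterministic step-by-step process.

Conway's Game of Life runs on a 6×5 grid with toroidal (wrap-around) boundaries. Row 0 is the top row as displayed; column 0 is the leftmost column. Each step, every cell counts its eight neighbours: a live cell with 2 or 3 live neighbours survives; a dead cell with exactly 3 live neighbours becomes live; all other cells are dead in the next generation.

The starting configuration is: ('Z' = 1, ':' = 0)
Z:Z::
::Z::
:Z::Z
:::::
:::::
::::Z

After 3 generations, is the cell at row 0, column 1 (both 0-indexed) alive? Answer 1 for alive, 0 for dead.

[0] Z:Z::
::Z::
:Z::Z
:::::
:::::
::::Z
[1] :Z:Z:
Z:ZZ:
:::::
:::::
:::::
:::::
[2] :Z:ZZ
:ZZZZ
:::::
:::::
:::::
:::::
[3] :Z::Z
:Z::Z
::ZZ:
:::::
:::::
:::::

1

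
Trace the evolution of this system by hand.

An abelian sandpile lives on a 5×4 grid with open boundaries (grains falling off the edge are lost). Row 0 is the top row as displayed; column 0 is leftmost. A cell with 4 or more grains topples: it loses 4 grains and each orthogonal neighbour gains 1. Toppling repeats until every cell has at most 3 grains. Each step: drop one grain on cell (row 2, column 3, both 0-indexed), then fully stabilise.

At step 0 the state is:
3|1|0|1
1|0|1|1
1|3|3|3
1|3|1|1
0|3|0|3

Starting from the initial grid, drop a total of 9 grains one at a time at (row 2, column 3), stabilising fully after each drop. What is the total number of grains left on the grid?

30

k=0  3|1|0|1
1|0|1|1
1|3|3|3
1|3|1|1
0|3|0|3
k=1  3|1|0|1
1|1|2|2
2|1|1|1
2|1|3|2
1|0|1|3
k=2  3|1|0|1
1|1|2|2
2|1|1|2
2|1|3|2
1|0|1|3
k=3  3|1|0|1
1|1|2|2
2|1|1|3
2|1|3|2
1|0|1|3
k=4  3|1|0|1
1|1|2|3
2|1|2|0
2|1|3|3
1|0|1|3
k=5  3|1|0|1
1|1|2|3
2|1|2|1
2|1|3|3
1|0|1|3
k=6  3|1|0|1
1|1|2|3
2|1|2|2
2|1|3|3
1|0|1|3
k=7  3|1|0|1
1|1|2|3
2|1|2|3
2|1|3|3
1|0|1|3
k=8  3|1|1|2
1|2|0|1
2|2|1|3
2|2|1|2
1|0|3|0
k=9  3|1|1|2
1|2|0|2
2|2|2|0
2|2|1|3
1|0|3|0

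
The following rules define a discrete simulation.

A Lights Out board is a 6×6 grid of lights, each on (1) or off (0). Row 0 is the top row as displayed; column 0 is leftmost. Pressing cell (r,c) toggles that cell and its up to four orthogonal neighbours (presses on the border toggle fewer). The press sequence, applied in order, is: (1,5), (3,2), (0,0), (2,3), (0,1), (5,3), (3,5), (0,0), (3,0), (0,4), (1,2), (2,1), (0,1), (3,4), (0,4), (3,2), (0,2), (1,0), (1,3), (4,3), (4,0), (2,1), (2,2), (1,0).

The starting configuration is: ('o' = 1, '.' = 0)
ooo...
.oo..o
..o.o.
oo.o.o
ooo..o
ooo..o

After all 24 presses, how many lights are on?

16

k=0  ooo...
.oo..o
..o.o.
oo.o.o
ooo..o
ooo..o
k=1  ooo..o
.oo.o.
..o.oo
oo.o.o
ooo..o
ooo..o
k=2  ooo..o
.oo.o.
....oo
o.o..o
oo...o
ooo..o
k=3  ..o..o
ooo.o.
....oo
o.o..o
oo...o
ooo..o
k=4  ..o..o
ooooo.
..oo.o
o.oo.o
oo...o
ooo..o
k=5  oo...o
o.ooo.
..oo.o
o.oo.o
oo...o
ooo..o
k=6  oo...o
o.ooo.
..oo.o
o.oo.o
oo.o.o
oo.ooo
k=7  oo...o
o.ooo.
..oo..
o.ooo.
oo.o..
oo.ooo
k=8  .....o
..ooo.
..oo..
o.ooo.
oo.o..
oo.ooo
k=9  .....o
..ooo.
o.oo..
.oooo.
.o.o..
oo.ooo
k=10  ...oo.
..oo..
o.oo..
.oooo.
.o.o..
oo.ooo
k=11  ..ooo.
.o....
o..o..
.oooo.
.o.o..
oo.ooo
k=12  ..ooo.
......
.ooo..
..ooo.
.o.o..
oo.ooo
k=13  oo.oo.
.o....
.ooo..
..ooo.
.o.o..
oo.ooo
k=14  oo.oo.
.o....
.oooo.
..o..o
.o.oo.
oo.ooo
k=15  oo...o
.o..o.
.oooo.
..o..o
.o.oo.
oo.ooo
k=16  oo...o
.o..o.
.o.oo.
.o.o.o
.oooo.
oo.ooo
k=17  o.oo.o
.oo.o.
.o.oo.
.o.o.o
.oooo.
oo.ooo
k=18  ..oo.o
o.o.o.
oo.oo.
.o.o.o
.oooo.
oo.ooo
k=19  ..o..o
o..o..
oo..o.
.o.o.o
.oooo.
oo.ooo
k=20  ..o..o
o..o..
oo..o.
.o...o
.o....
oo..oo
k=21  ..o..o
o..o..
oo..o.
oo...o
o.....
.o..oo
k=22  ..o..o
oo.o..
..o.o.
o....o
o.....
.o..oo
k=23  ..o..o
oooo..
.o.oo.
o.o..o
o.....
.o..oo
k=24  o.o..o
..oo..
oo.oo.
o.o..o
o.....
.o..oo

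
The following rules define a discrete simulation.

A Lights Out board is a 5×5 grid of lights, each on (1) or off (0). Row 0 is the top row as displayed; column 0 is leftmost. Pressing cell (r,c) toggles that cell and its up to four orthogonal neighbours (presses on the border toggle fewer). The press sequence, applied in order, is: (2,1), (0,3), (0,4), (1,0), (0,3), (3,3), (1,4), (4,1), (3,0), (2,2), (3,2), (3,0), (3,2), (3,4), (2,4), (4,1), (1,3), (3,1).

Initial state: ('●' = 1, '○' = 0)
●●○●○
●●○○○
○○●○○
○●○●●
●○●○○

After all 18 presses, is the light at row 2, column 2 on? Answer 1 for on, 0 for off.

1

k=0  ●●○●○
●●○○○
○○●○○
○●○●●
●○●○○
k=1  ●●○●○
●○○○○
●●○○○
○○○●●
●○●○○
k=2  ●●●○●
●○○●○
●●○○○
○○○●●
●○●○○
k=3  ●●●●○
●○○●●
●●○○○
○○○●●
●○●○○
k=4  ○●●●○
○●○●●
○●○○○
○○○●●
●○●○○
k=5  ○●○○●
○●○○●
○●○○○
○○○●●
●○●○○
k=6  ○●○○●
○●○○●
○●○●○
○○●○○
●○●●○
k=7  ○●○○○
○●○●○
○●○●●
○○●○○
●○●●○
k=8  ○●○○○
○●○●○
○●○●●
○●●○○
○●○●○
k=9  ○●○○○
○●○●○
●●○●●
●○●○○
●●○●○
k=10  ○●○○○
○●●●○
●○●○●
●○○○○
●●○●○
k=11  ○●○○○
○●●●○
●○○○●
●●●●○
●●●●○
k=12  ○●○○○
○●●●○
○○○○●
○○●●○
○●●●○
k=13  ○●○○○
○●●●○
○○●○●
○●○○○
○●○●○
k=14  ○●○○○
○●●●○
○○●○○
○●○●●
○●○●●
k=15  ○●○○○
○●●●●
○○●●●
○●○●○
○●○●●
k=16  ○●○○○
○●●●●
○○●●●
○○○●○
●○●●●
k=17  ○●○●○
○●○○○
○○●○●
○○○●○
●○●●●
k=18  ○●○●○
○●○○○
○●●○●
●●●●○
●●●●●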